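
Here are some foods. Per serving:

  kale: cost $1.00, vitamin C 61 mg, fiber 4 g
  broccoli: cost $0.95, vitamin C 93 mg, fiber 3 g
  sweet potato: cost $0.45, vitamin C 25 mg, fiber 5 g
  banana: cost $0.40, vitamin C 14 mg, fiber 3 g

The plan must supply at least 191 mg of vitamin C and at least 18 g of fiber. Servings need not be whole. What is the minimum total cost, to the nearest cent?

$2.50

Compare the cost at each extreme point of the feasible region.
kale only: max(191/61, 18/4) = 4.5 servings → $4.50.
broccoli only: max(191/93, 18/3) = 6 servings → $5.70.
sweet potato only: max(191/25, 18/5) = 7.64 servings → $3.44.
banana only: max(191/14, 18/3) = 13.64 servings → $5.46.
kale + broccoli with both targets exact would need a negative amount; discard.
kale + sweet potato with both tight: 2.463 servings and 1.629 servings → $3.20.
kale + banana with both tight: 2.528 servings and 2.63 servings → $3.58.
broccoli + sweet potato with both tight: 1.295 servings and 2.823 servings → $2.50.
broccoli + banana with both tight: 1.354 servings and 4.646 servings → $3.14.
sweet potato + banana with both targets exact would need a negative amount; discard.
The minimum over all feasible corners is $2.50.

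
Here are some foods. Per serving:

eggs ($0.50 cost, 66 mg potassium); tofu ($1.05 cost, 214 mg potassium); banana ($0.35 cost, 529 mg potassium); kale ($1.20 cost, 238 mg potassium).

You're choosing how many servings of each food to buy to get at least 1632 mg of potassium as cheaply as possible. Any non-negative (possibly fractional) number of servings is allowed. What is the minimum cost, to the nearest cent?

Cost per mg of potassium: banana $0.0007, tofu $0.0049, kale $0.0050, eggs $0.0076.
With no serving limits, use only banana: 1632 mg / 529 mg = 3.085 servings × $0.35 = $1.08.

$1.08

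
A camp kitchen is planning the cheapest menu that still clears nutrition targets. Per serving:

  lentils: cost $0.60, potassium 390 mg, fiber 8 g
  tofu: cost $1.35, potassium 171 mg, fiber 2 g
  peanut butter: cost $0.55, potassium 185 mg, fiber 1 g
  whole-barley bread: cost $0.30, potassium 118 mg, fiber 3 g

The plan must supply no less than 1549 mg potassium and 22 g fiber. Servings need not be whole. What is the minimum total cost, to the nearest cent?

$2.38

The cheapest plan sits at a corner of the feasible region — with two constraints it uses at most two foods.
lentils only: max(1549/390, 22/8) = 3.972 servings → $2.38.
tofu only: max(1549/171, 22/2) = 11 servings → $14.85.
peanut butter only: max(1549/185, 22/1) = 22 servings → $12.10.
whole-barley bread only: max(1549/118, 22/3) = 13.13 servings → $3.94.
lentils + tofu with both tight: 1.129 servings and 6.483 servings → $9.43.
lentils + peanut butter with both tight: 2.313 servings and 3.497 servings → $3.31.
lentils + whole-barley bread: the both-tight solution has a negative serving — not a feasible corner.
tofu + peanut butter: intersection lies outside the first quadrant.
tofu + whole-barley bread with both tight: 7.404 servings and 2.397 servings → $10.71.
peanut butter + whole-barley bread with both tight: 4.693 servings and 5.769 servings → $4.31.
So the least-cost plan costs $2.38.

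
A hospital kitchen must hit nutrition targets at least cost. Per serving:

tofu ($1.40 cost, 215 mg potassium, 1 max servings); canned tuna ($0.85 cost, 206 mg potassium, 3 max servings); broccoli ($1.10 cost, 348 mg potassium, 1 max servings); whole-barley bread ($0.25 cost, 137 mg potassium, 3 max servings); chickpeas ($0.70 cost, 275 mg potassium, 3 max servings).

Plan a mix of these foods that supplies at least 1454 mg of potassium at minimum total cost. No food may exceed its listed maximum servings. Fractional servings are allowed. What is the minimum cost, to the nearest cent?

$3.54

Cost per mg of potassium: whole-barley bread $0.0018, chickpeas $0.0025, broccoli $0.0032, canned tuna $0.0041, tofu $0.0065.
Take 3 servings of whole-barley bread: +411.0 mg potassium for $0.75 (total $0.75, still need 1043.0 mg).
Take 3 servings of chickpeas: +825.0 mg potassium for $2.10 (total $2.85, still need 218.0 mg).
Take 0.6264 servings of broccoli: +218.0 mg potassium for $0.69 (total $3.54, still need 0.0 mg).
Greedy by cheapest-per-mg is optimal for a single linear constraint, so the minimum cost is $3.54.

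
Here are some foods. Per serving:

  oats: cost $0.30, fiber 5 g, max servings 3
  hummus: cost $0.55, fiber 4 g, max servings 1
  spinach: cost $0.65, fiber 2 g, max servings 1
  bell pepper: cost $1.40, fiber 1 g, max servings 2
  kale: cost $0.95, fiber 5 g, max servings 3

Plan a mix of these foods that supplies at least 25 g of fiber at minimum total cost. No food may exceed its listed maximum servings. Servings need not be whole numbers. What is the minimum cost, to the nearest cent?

$2.59

Cost per g of fiber: oats $0.0600, hummus $0.1375, kale $0.1900, spinach $0.3250, bell pepper $1.4000.
Take 3 servings of oats: +15.0 g fiber for $0.90 (total $0.90, still need 10.0 g).
Take 1 serving of hummus: +4.0 g fiber for $0.55 (total $1.45, still need 6.0 g).
Take 1.2 servings of kale: +6.0 g fiber for $1.14 (total $2.59, still need 0.0 g).
Filling from the cheapest source first is optimal under one linear minimum: $2.59.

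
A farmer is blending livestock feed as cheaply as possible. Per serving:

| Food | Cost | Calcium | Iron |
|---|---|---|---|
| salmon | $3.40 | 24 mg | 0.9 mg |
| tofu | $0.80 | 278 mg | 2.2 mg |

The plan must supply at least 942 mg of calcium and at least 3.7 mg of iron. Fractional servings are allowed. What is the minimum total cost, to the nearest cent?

$2.71

Minimising a linear cost over {calcium ≥ 942, iron ≥ 3.7, servings ≥ 0} — the optimum is at a vertex, using one or two foods.
salmon only: max(942/24, 3.7/0.9) = 39.25 servings → $133.45.
tofu only: max(942/278, 3.7/2.2) = 3.388 servings → $2.71.
salmon + tofu: the both-tight solution has a negative serving — not a feasible corner.
Cheapest feasible corner: $2.71.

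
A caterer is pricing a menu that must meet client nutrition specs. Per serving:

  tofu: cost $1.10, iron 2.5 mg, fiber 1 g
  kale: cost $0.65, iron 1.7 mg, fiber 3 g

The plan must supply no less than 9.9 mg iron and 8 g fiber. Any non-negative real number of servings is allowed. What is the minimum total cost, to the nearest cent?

$3.79

With two linear requirements the optimum uses one or two foods; enumerate the corners.
tofu only: max(9.9/2.5, 8/1) = 8 servings → $8.80.
kale only: max(9.9/1.7, 8/3) = 5.824 servings → $3.79.
tofu + kale with both tight: 2.776 servings and 1.741 servings → $4.19.
So the least-cost plan costs $3.79.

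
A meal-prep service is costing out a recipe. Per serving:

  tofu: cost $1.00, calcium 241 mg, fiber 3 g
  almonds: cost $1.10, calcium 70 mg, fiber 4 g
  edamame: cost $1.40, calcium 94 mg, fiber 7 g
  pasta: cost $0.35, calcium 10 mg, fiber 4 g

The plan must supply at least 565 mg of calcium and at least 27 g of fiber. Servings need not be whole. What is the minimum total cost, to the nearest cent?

A basic optimal solution has at most two foods positive. Try each food alone and each pair with both targets met exactly.
tofu only: max(565/241, 27/3) = 9 servings → $9.00.
almonds only: max(565/70, 27/4) = 8.071 servings → $8.88.
edamame only: max(565/94, 27/7) = 6.011 servings → $8.41.
pasta only: max(565/10, 27/4) = 56.5 servings → $19.77.
tofu + almonds with both tight: 0.4907 servings and 6.382 servings → $7.51.
tofu + edamame with both tight: 1.009 servings and 3.425 servings → $5.80.
tofu + pasta with both tight: 2.131 servings and 5.152 servings → $3.93.
almonds + edamame with both targets exact would need a negative amount; discard.
almonds + pasta: intersection lies outside the first quadrant.
edamame + pasta: intersection lies outside the first quadrant.
Cheapest feasible corner: $3.93.

$3.93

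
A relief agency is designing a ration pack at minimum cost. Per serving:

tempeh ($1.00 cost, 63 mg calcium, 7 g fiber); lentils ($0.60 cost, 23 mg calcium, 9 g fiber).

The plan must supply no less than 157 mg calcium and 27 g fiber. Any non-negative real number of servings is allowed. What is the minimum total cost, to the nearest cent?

This is a tiny linear program; its minimum lies at a vertex of the feasible set. List the vertices and price them.
tempeh only: max(157/63, 27/7) = 3.857 servings → $3.86.
lentils only: max(157/23, 27/9) = 6.826 servings → $4.10.
tempeh + lentils with both tight: 1.951 servings and 1.483 servings → $2.84.
The minimum over all feasible corners is $2.84.

$2.84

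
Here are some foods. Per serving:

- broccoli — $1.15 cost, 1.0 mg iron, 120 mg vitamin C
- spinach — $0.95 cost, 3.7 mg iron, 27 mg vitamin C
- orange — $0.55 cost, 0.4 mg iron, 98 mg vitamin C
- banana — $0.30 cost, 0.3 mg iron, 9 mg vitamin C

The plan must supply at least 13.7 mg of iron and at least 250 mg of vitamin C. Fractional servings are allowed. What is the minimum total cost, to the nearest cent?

$4.22

Check every corner: each single food scaled to meet both minima, and each pair solved so both constraints bind.
broccoli only: max(13.7/1.0, 250/120) = 13.7 servings → $15.76.
spinach only: max(13.7/3.7, 250/27) = 9.259 servings → $8.80.
orange only: max(13.7/0.4, 250/98) = 34.25 servings → $18.84.
banana only: max(13.7/0.3, 250/9) = 45.67 servings → $13.70.
broccoli + spinach with both tight: 1.331 servings and 3.343 servings → $4.71.
broccoli + orange: intersection lies outside the first quadrant.
broccoli + banana with both targets exact would need a negative amount; discard.
spinach + orange with both tight: 3.532 servings and 1.578 servings → $4.22.
spinach + banana with both tight: 1.917 servings and 22.03 servings → $8.43.
orange + banana with both targets exact would need a negative amount; discard.
The minimum over all feasible corners is $4.22.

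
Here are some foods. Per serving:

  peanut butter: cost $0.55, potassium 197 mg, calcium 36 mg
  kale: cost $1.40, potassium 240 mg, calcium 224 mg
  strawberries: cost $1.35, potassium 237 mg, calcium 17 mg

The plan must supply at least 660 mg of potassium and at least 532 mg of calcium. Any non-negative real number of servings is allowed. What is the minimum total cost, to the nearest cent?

$3.51

At the optimum either one food covers both requirements or two foods hit both targets exactly; no other combination can be cheaper.
peanut butter only: max(660/197, 532/36) = 14.78 servings → $8.13.
kale only: max(660/240, 532/224) = 2.75 servings → $3.85.
strawberries only: max(660/237, 532/17) = 31.29 servings → $42.25.
peanut butter + kale with both tight: 0.5681 servings and 2.284 servings → $3.51.
peanut butter + strawberries with both targets exact would need a negative amount; discard.
kale + strawberries with both tight: 2.344 servings and 0.4114 servings → $3.84.
Cheapest feasible corner: $3.51.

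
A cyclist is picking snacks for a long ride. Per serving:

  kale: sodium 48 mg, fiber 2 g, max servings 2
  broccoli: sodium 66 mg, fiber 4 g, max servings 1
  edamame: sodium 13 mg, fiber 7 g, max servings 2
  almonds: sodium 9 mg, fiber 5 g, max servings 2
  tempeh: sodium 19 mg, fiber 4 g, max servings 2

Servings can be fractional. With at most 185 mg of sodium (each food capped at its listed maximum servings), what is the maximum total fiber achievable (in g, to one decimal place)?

Fiber per mg sodium: almonds 0.5556, edamame 0.5385, tempeh 0.2105, broccoli 0.06061, kale 0.04167.
Take 2 servings of almonds: uses 18 mg sodium, +10.0 g fiber (running total 10.0 g).
Take 2 servings of edamame: uses 26 mg sodium, +14.0 g fiber (running total 24.0 g).
Take 2 servings of tempeh: uses 38 mg sodium, +8.0 g fiber (running total 32.0 g).
Take 1 serving of broccoli: uses 66 mg sodium, +4.0 g fiber (running total 36.0 g).
Take 0.7708 servings of kale: uses 37 mg sodium, +1.5 g fiber (running total 37.5 g).
Greedy by best ratio exhausts the sodium allowance optimally: 37.5 g.

37.5 g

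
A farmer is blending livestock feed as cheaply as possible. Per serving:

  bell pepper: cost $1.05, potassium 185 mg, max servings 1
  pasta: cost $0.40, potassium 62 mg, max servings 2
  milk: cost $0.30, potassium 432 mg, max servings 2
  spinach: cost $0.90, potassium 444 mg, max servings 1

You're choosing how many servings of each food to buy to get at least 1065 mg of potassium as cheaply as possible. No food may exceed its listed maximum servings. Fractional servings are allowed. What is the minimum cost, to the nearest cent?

$1.01

Cost per mg of potassium: milk $0.0007, spinach $0.0020, bell pepper $0.0057, pasta $0.0065.
Take 2 servings of milk: +864.0 mg potassium for $0.60 (total $0.60, still need 201.0 mg).
Take 0.4527 servings of spinach: +201.0 mg potassium for $0.41 (total $1.01, still need 0.0 mg).
Greedy by cheapest-per-mg is optimal for a single linear constraint, so the minimum cost is $1.01.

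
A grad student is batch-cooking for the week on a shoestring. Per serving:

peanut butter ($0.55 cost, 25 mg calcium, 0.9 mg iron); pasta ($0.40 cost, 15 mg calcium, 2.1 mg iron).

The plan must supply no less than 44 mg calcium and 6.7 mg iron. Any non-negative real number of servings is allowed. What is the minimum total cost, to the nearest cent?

$1.28

peanut butter only: max(44/25, 6.7/0.9) = 7.444 servings → $4.09.
pasta only: max(44/15, 6.7/2.1) = 3.19 servings → $1.28.
peanut butter + pasta with both targets exact would need a negative amount; discard.
The minimum over all feasible corners is $1.28.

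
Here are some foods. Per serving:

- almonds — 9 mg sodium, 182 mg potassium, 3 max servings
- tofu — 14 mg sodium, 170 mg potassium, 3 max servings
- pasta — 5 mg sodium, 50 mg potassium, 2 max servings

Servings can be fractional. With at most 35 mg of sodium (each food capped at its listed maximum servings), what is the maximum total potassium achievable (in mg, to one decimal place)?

643.1 mg

Potassium per mg sodium: almonds 20.22, tofu 12.14, pasta 10.
Take 3 servings of almonds: uses 27 mg sodium, +546.0 mg potassium (running total 546.0 mg).
Take 0.5714 servings of tofu: uses 8 mg sodium, +97.1 mg potassium (running total 643.1 mg).
Filling greedily by potassium-per-mg sodium is optimal for one linear limit, giving 643.1 mg.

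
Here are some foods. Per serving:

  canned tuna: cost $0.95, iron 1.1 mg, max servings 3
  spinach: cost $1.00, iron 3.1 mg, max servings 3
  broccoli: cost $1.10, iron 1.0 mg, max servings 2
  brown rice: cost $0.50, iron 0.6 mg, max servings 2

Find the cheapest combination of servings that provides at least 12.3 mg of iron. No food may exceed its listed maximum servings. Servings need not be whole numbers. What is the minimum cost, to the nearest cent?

Cost per mg of iron: spinach $0.3226, brown rice $0.8333, canned tuna $0.8636, broccoli $1.1000.
Take 3 servings of spinach: +9.3 mg iron for $3.00 (total $3.00, still need 3.0 mg).
Take 2 servings of brown rice: +1.2 mg iron for $1.00 (total $4.00, still need 1.8 mg).
Take 1.636 servings of canned tuna: +1.8 mg iron for $1.55 (total $5.55, still need 0.0 mg).
Filling from the cheapest source first is optimal under one linear minimum: $5.55.

$5.55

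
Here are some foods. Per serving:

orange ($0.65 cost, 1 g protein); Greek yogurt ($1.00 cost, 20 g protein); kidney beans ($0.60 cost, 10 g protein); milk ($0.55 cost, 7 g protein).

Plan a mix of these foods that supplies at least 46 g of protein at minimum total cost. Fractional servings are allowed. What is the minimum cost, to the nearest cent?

$2.30

Cost per g of protein: Greek yogurt $0.0500, kidney beans $0.0600, milk $0.0786, orange $0.6500.
With no serving limits, use only Greek yogurt: 46 g / 20 g = 2.3 servings × $1.00 = $2.30.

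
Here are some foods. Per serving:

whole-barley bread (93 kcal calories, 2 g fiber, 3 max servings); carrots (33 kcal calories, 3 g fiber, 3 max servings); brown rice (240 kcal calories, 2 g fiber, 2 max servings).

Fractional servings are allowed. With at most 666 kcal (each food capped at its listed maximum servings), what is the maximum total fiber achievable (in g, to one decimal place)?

17.4 g

Fiber per kcal: carrots 0.09091, whole-barley bread 0.02151, brown rice 0.008333.
Take 3 servings of carrots: uses 99 kcal, +9.0 g fiber (running total 9.0 g).
Take 3 servings of whole-barley bread: uses 279 kcal, +6.0 g fiber (running total 15.0 g).
Take 1.2 servings of brown rice: uses 288 kcal, +2.4 g fiber (running total 17.4 g).
Filling greedily by fiber-per-kcal is optimal for one linear limit, giving 17.4 g.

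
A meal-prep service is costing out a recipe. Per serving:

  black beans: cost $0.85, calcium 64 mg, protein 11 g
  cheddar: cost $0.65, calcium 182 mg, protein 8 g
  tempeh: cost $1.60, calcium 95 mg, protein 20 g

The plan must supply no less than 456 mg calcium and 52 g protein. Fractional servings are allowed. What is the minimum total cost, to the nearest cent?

A basic optimal solution has at most two foods positive. Try each food alone and each pair with both targets met exactly.
black beans only: max(456/64, 52/11) = 7.125 servings → $6.06.
cheddar only: max(456/182, 52/8) = 6.5 servings → $4.22.
tempeh only: max(456/95, 52/20) = 4.8 servings → $7.68.
black beans + cheddar with both tight: 3.903 servings and 1.133 servings → $4.05.
black beans + tempeh: the both-tight solution has a negative serving — not a feasible corner.
cheddar + tempeh with both tight: 1.451 servings and 2.019 servings → $4.17.
Cheapest feasible corner: $4.05.

$4.05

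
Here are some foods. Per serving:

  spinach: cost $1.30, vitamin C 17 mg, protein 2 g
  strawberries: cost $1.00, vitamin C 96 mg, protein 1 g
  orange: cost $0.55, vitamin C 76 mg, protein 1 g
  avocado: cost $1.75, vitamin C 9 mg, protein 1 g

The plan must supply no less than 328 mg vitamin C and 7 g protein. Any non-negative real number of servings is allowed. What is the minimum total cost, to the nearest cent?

A basic optimal solution has at most two foods positive. Try each food alone and each pair with both targets met exactly.
spinach only: max(328/17, 7/2) = 19.29 servings → $25.08.
strawberries only: max(328/96, 7/1) = 7 servings → $7.00.
orange only: max(328/76, 7/1) = 7 servings → $3.85.
avocado only: max(328/9, 7/1) = 36.44 servings → $63.78.
spinach + strawberries with both tight: 1.966 servings and 3.069 servings → $5.62.
spinach + orange with both tight: 1.511 servings and 3.978 servings → $4.15.
spinach + avocado: the both-tight solution has a negative serving — not a feasible corner.
strawberries + orange: the both-tight solution has a negative serving — not a feasible corner.
strawberries + avocado with both tight: 3.046 servings and 3.954 servings → $9.97.
orange + avocado with both tight: 3.955 servings and 3.045 servings → $7.50.
Cheapest feasible corner: $3.85.

$3.85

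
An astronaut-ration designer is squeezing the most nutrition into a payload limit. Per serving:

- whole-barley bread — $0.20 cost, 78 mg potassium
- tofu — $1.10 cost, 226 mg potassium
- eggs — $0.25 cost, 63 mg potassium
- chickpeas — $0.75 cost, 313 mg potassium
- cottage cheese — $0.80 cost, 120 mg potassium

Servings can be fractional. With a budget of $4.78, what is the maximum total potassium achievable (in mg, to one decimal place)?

Potassium per dollar: chickpeas 417.3, whole-barley bread 390, eggs 252, tofu 205.5, cottage cheese 150.
With no serving limits, spend the whole cost allowance on chickpeas: $4.78 / $0.75 × 313 mg = 1994.9 mg.

1994.9 mg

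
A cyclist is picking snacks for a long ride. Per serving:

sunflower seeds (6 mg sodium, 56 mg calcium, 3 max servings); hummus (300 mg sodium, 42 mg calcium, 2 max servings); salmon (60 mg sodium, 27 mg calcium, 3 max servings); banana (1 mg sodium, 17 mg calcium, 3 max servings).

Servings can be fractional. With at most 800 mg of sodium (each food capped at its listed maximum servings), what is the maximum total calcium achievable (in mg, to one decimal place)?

Calcium per mg sodium: banana 17, sunflower seeds 9.333, salmon 0.45, hummus 0.14.
Take 3 servings of banana: uses 3 mg sodium, +51.0 mg calcium (running total 51.0 mg).
Take 3 servings of sunflower seeds: uses 18 mg sodium, +168.0 mg calcium (running total 219.0 mg).
Take 3 servings of salmon: uses 180 mg sodium, +81.0 mg calcium (running total 300.0 mg).
Take 1.997 servings of hummus: uses 599 mg sodium, +83.9 mg calcium (running total 383.9 mg).
Greedy by best ratio exhausts the sodium allowance optimally: 383.9 mg.

383.9 mg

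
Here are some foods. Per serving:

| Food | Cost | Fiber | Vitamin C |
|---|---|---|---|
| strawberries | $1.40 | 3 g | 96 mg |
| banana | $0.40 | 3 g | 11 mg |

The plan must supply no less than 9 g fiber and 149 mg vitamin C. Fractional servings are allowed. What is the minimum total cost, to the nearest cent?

$2.56

A basic optimal solution has at most two foods positive. Try each food alone and each pair with both targets met exactly.
strawberries only: max(9/3, 149/96) = 3 servings → $4.20.
banana only: max(9/3, 149/11) = 13.55 servings → $5.42.
strawberries + banana with both tight: 1.365 servings and 1.635 servings → $2.56.
So the least-cost plan costs $2.56.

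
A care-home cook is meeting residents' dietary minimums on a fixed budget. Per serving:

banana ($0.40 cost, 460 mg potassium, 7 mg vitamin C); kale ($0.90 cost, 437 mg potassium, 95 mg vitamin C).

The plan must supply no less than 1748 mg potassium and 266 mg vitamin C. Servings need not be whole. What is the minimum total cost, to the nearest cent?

This is a tiny linear program; its minimum lies at a vertex of the feasible set. List the vertices and price them.
banana only: max(1748/460, 266/7) = 38 servings → $15.20.
kale only: max(1748/437, 266/95) = 4 servings → $3.60.
banana + kale with both tight: 1.226 servings and 2.71 servings → $2.93.
The minimum over all feasible corners is $2.93.

$2.93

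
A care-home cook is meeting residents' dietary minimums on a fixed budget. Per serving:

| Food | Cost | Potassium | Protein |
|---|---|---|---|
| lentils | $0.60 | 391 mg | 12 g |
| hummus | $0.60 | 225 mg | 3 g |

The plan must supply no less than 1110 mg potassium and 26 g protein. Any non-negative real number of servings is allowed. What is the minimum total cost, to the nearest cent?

$1.70

At the optimum either one food covers both requirements or two foods hit both targets exactly; no other combination can be cheaper.
lentils only: max(1110/391, 26/12) = 2.839 servings → $1.70.
hummus only: max(1110/225, 26/3) = 8.667 servings → $5.20.
lentils + hummus with both tight: 1.65 servings and 2.065 servings → $2.23.
The minimum over all feasible corners is $1.70.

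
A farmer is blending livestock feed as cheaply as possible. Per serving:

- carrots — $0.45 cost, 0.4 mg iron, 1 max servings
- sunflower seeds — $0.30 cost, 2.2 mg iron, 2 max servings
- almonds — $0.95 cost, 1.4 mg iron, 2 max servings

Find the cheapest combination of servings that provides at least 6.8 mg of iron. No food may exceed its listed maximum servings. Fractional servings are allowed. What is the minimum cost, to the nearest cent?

$2.23

Cost per mg of iron: sunflower seeds $0.1364, almonds $0.6786, carrots $1.1250.
Take 2 servings of sunflower seeds: +4.4 mg iron for $0.60 (total $0.60, still need 2.4 mg).
Take 1.714 servings of almonds: +2.4 mg iron for $1.63 (total $2.23, still need 0.0 mg).
Filling from the cheapest source first is optimal under one linear minimum: $2.23.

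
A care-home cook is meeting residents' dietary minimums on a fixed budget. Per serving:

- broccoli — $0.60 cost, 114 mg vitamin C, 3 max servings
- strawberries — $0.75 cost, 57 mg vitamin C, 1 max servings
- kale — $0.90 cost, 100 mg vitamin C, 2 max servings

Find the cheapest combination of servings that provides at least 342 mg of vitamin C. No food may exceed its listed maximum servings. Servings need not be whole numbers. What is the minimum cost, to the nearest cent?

$1.80

Cost per mg of vitamin C: broccoli $0.0053, kale $0.0090, strawberries $0.0132.
Take 3 servings of broccoli: +342.0 mg vitamin C for $1.80 (total $1.80, still need 0.0 mg).
Filling from the cheapest source first is optimal under one linear minimum: $1.80.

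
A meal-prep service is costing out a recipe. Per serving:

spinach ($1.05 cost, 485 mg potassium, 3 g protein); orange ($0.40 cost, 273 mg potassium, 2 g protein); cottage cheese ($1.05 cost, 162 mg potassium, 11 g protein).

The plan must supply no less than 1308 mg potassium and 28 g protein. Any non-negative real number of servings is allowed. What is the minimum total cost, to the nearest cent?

$3.44

At the optimum either one food covers both requirements or two foods hit both targets exactly; no other combination can be cheaper.
spinach only: max(1308/485, 28/3) = 9.333 servings → $9.80.
orange only: max(1308/273, 28/2) = 14 servings → $5.60.
cottage cheese only: max(1308/162, 28/11) = 8.074 servings → $8.48.
spinach + orange: the both-tight solution has a negative serving — not a feasible corner.
spinach + cottage cheese with both tight: 2.032 servings and 1.991 servings → $4.22.
orange + cottage cheese with both tight: 3.677 servings and 1.877 servings → $3.44.
The minimum over all feasible corners is $3.44.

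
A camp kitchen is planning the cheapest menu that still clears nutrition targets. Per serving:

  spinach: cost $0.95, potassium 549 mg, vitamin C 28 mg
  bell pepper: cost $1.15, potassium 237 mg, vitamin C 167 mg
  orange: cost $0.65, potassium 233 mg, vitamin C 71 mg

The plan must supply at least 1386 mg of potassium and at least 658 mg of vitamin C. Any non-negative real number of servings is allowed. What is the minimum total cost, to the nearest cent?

$5.08

An LP optimum is at a vertex; with two nutrient constraints at most two foods are used. Check each candidate.
spinach only: max(1386/549, 658/28) = 23.5 servings → $22.32.
bell pepper only: max(1386/237, 658/167) = 5.848 servings → $6.73.
orange only: max(1386/233, 658/71) = 9.268 servings → $6.02.
spinach + bell pepper with both tight: 0.8879 servings and 3.791 servings → $5.20.
spinach + orange: intersection lies outside the first quadrant.
bell pepper + orange with both tight: 2.486 servings and 3.419 servings → $5.08.
The minimum over all feasible corners is $5.08.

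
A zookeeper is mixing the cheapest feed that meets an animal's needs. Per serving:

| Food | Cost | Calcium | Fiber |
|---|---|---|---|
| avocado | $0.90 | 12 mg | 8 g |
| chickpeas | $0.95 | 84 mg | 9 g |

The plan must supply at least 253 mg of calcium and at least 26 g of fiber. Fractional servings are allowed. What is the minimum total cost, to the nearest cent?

For a min-cost LP with two ≥-constraints, a basic feasible solution has at most two positive variables.
avocado only: max(253/12, 26/8) = 21.08 servings → $18.98.
chickpeas only: max(253/84, 26/9) = 3.012 servings → $2.86.
avocado + chickpeas: the both-tight solution has a negative serving — not a feasible corner.
The minimum over all feasible corners is $2.86.

$2.86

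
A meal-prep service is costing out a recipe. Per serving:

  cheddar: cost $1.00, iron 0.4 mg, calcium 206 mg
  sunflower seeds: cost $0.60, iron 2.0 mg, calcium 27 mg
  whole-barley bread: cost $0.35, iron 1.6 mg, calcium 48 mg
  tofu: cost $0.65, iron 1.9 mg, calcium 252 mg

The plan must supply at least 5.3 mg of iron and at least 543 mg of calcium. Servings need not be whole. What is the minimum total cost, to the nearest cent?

$1.62

At the optimum either one food covers both requirements or two foods hit both targets exactly; no other combination can be cheaper.
cheddar only: max(5.3/0.4, 543/206) = 13.25 servings → $13.25.
sunflower seeds only: max(5.3/2.0, 543/27) = 20.11 servings → $12.07.
whole-barley bread only: max(5.3/1.6, 543/48) = 11.31 servings → $3.96.
tofu only: max(5.3/1.9, 543/252) = 2.789 servings → $1.81.
cheddar + sunflower seeds with both tight: 2.35 servings and 2.18 servings → $3.66.
cheddar + whole-barley bread with both tight: 1.979 servings and 2.818 servings → $2.97.
cheddar + tofu: intersection lies outside the first quadrant.
sunflower seeds + whole-barley bread: the both-tight solution has a negative serving — not a feasible corner.
sunflower seeds + tofu with both tight: 0.6713 servings and 2.083 servings → $1.76.
whole-barley bread + tofu with both tight: 0.974 servings and 1.969 servings → $1.62.
The minimum over all feasible corners is $1.62.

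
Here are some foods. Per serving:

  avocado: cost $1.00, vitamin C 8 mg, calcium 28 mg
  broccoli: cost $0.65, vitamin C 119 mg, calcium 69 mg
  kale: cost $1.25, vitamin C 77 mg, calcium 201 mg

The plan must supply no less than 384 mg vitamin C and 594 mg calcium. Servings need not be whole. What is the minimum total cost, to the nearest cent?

With two linear requirements the optimum uses one or two foods; enumerate the corners.
avocado only: max(384/8, 594/28) = 48 servings → $48.00.
broccoli only: max(384/119, 594/69) = 8.609 servings → $5.60.
kale only: max(384/77, 594/201) = 4.987 servings → $6.23.
avocado + broccoli with both tight: 15.9 servings and 2.158 servings → $17.30.
avocado + kale: intersection lies outside the first quadrant.
broccoli + kale with both tight: 1.69 servings and 2.375 servings → $4.07.
The minimum over all feasible corners is $4.07.

$4.07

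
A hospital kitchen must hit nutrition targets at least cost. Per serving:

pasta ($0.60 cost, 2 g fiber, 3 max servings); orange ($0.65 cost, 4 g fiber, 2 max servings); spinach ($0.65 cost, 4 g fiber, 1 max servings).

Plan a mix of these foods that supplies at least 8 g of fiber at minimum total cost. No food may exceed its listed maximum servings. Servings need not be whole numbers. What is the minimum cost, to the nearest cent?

Cost per g of fiber: orange $0.1625, spinach $0.1625, pasta $0.3000.
Take 2 servings of orange: +8.0 g fiber for $1.30 (total $1.30, still need 0.0 g).
Filling from the cheapest source first is optimal under one linear minimum: $1.30.

$1.30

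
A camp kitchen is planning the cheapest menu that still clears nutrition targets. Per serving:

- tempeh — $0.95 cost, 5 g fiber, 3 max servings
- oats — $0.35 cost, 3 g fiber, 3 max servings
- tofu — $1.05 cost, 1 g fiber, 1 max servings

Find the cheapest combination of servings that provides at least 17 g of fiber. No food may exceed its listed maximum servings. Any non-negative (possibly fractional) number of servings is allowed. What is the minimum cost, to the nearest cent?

$2.57

Cost per g of fiber: oats $0.1167, tempeh $0.1900, tofu $1.0500.
Take 3 servings of oats: +9.0 g fiber for $1.05 (total $1.05, still need 8.0 g).
Take 1.6 servings of tempeh: +8.0 g fiber for $1.52 (total $2.57, still need 0.0 g).
Greedy by cheapest-per-g is optimal for a single linear constraint, so the minimum cost is $2.57.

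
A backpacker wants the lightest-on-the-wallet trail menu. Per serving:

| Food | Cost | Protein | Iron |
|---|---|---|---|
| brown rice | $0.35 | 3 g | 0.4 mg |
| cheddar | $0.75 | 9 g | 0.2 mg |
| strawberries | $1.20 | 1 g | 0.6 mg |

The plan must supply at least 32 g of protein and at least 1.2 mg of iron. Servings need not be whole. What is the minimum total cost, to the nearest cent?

$2.81

Minimising a linear cost over {protein ≥ 32, iron ≥ 1.2, servings ≥ 0} — the optimum is at a vertex, using one or two foods.
brown rice only: max(32/3, 1.2/0.4) = 10.67 servings → $3.73.
cheddar only: max(32/9, 1.2/0.2) = 6 servings → $4.50.
strawberries only: max(32/1, 1.2/0.6) = 32 servings → $38.40.
brown rice + cheddar with both tight: 1.467 servings and 3.067 servings → $2.81.
brown rice + strawberries: the both-tight solution has a negative serving — not a feasible corner.
cheddar + strawberries with both tight: 3.462 servings and 0.8462 servings → $3.61.
The minimum over all feasible corners is $2.81.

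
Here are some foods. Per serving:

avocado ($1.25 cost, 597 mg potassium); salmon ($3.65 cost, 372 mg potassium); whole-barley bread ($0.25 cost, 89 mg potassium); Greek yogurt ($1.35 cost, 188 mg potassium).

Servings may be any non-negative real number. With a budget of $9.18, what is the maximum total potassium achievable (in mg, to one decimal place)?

Potassium per dollar: avocado 477.6, whole-barley bread 356, Greek yogurt 139.3, salmon 101.9.
With no serving limits, spend the whole cost allowance on avocado: $9.18 / $1.25 × 597 mg = 4384.4 mg.

4384.4 mg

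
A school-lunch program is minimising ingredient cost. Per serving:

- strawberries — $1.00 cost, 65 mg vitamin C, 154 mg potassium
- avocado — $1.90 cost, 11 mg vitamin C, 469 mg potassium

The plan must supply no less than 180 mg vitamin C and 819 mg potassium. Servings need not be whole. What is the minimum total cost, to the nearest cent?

$4.30

A basic optimal solution has at most two foods positive. Try each food alone and each pair with both targets met exactly.
strawberries only: max(180/65, 819/154) = 5.318 servings → $5.32.
avocado only: max(180/11, 819/469) = 16.36 servings → $31.09.
strawberries + avocado with both tight: 2.619 servings and 0.8862 servings → $4.30.
Cheapest feasible corner: $4.30.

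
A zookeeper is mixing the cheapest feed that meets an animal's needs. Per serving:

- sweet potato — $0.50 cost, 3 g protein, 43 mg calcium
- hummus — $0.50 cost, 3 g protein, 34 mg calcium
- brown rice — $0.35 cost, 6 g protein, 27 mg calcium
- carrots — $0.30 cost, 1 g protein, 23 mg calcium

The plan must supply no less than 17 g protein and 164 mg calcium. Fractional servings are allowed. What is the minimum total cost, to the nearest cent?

$1.96

The cheapest plan sits at a corner of the feasible region — with two constraints it uses at most two foods.
sweet potato only: max(17/3, 164/43) = 5.667 servings → $2.83.
hummus only: max(17/3, 164/34) = 5.667 servings → $2.83.
brown rice only: max(17/6, 164/27) = 6.074 servings → $2.13.
carrots only: max(17/1, 164/23) = 17 servings → $5.10.
sweet potato + hummus: the both-tight solution has a negative serving — not a feasible corner.
sweet potato + brown rice with both tight: 2.966 servings and 1.35 servings → $1.96.
sweet potato + carrots: intersection lies outside the first quadrant.
hummus + brown rice with both tight: 4.268 servings and 0.6992 servings → $2.38.
hummus + carrots with both targets exact would need a negative amount; discard.
brown rice + carrots with both tight: 2.045 servings and 4.73 servings → $2.13.
Cheapest feasible corner: $1.96.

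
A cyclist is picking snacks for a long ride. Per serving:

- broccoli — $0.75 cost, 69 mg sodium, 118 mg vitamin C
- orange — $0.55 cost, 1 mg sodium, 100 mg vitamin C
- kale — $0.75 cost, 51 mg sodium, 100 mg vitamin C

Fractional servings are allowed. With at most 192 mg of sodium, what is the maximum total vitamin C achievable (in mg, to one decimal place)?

Vitamin C per mg sodium: orange 100, kale 1.961, broccoli 1.71.
With no serving limits, spend the whole sodium allowance on orange: 192 mg / 1 mg × 100 mg = 19200.0 mg.

19200.0 mg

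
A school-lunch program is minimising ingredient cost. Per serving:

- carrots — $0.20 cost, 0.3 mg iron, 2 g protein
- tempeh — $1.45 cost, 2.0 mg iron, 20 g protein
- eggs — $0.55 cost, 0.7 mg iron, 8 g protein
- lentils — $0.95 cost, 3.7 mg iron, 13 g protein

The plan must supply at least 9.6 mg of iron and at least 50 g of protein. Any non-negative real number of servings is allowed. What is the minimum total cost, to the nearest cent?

$3.55

With two linear requirements the optimum uses one or two foods; enumerate the corners.
carrots only: max(9.6/0.3, 50/2) = 32 servings → $6.40.
tempeh only: max(9.6/2.0, 50/20) = 4.8 servings → $6.96.
eggs only: max(9.6/0.7, 50/8) = 13.71 servings → $7.54.
lentils only: max(9.6/3.7, 50/13) = 3.846 servings → $3.65.
carrots + tempeh: the both-tight solution has a negative serving — not a feasible corner.
carrots + eggs: intersection lies outside the first quadrant.
carrots + lentils with both tight: 17.2 servings and 1.2 servings → $4.58.
tempeh + eggs with both targets exact would need a negative amount; discard.
tempeh + lentils with both tight: 1.254 servings and 1.917 servings → $3.64.
eggs + lentils with both tight: 2.937 servings and 2.039 servings → $3.55.
So the least-cost plan costs $3.55.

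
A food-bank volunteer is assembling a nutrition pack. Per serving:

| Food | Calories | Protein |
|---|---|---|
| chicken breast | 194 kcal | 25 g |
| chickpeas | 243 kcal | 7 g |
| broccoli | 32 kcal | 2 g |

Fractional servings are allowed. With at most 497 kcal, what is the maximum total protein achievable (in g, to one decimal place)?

64.0 g

Protein per kcal: chicken breast 0.1289, broccoli 0.0625, chickpeas 0.02881.
With no serving limits, spend the whole calories allowance on chicken breast: 497 kcal / 194 kcal × 25 g = 64.0 g.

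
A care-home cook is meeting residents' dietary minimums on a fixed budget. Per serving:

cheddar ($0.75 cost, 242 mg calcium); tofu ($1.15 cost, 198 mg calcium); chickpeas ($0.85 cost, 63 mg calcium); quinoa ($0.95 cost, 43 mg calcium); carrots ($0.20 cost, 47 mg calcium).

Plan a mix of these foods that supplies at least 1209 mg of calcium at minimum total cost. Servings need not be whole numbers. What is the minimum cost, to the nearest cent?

Cost per mg of calcium: cheddar $0.0031, carrots $0.0043, tofu $0.0058, chickpeas $0.0135, quinoa $0.0221.
With no serving limits, use only cheddar: 1209 mg / 242 mg = 4.996 servings × $0.75 = $3.75.

$3.75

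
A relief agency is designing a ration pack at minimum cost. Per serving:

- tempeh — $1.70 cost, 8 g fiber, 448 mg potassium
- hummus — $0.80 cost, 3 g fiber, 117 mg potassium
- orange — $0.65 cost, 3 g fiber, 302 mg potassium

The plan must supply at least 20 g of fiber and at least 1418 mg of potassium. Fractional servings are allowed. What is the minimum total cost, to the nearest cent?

Check every corner: each single food scaled to meet both minima, and each pair solved so both constraints bind.
tempeh only: max(20/8, 1418/448) = 3.165 servings → $5.38.
hummus only: max(20/3, 1418/117) = 12.12 servings → $9.70.
orange only: max(20/3, 1418/302) = 6.667 servings → $4.33.
tempeh + hummus with both targets exact would need a negative amount; discard.
tempeh + orange with both tight: 1.666 servings and 2.224 servings → $4.28.
hummus + orange with both tight: 3.218 servings and 3.449 servings → $4.82.
The minimum over all feasible corners is $4.28.

$4.28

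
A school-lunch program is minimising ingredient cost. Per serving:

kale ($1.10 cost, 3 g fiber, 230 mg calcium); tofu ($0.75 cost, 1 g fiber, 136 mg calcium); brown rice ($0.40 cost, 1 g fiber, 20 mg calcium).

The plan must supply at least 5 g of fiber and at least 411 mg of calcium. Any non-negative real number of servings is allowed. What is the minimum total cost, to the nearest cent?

$1.97

Minimising a linear cost over {fiber ≥ 5, calcium ≥ 411, servings ≥ 0} — the optimum is at a vertex, using one or two foods.
kale only: max(5/3, 411/230) = 1.787 servings → $1.97.
tofu only: max(5/1, 411/136) = 5 servings → $3.75.
brown rice only: max(5/1, 411/20) = 20.55 servings → $8.22.
kale + tofu with both tight: 1.511 servings and 0.4663 servings → $2.01.
kale + brown rice: intersection lies outside the first quadrant.
tofu + brown rice with both tight: 2.681 servings and 2.319 servings → $2.94.
The minimum over all feasible corners is $1.97.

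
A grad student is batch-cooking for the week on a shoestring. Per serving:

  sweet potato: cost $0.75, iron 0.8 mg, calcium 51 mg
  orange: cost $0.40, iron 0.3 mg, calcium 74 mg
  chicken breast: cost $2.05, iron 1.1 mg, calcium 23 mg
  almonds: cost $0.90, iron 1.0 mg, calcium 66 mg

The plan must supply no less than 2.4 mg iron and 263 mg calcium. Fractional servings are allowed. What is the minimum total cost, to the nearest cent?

$2.41

Check every corner: each single food scaled to meet both minima, and each pair solved so both constraints bind.
sweet potato only: max(2.4/0.8, 263/51) = 5.157 servings → $3.87.
orange only: max(2.4/0.3, 263/74) = 8 servings → $3.20.
chicken breast only: max(2.4/1.1, 263/23) = 11.43 servings → $23.44.
almonds only: max(2.4/1.0, 263/66) = 3.985 servings → $3.59.
sweet potato + orange with both tight: 2.248 servings and 2.005 servings → $2.49.
sweet potato + chicken breast: the both-tight solution has a negative serving — not a feasible corner.
sweet potato + almonds: intersection lies outside the first quadrant.
orange + chicken breast with both tight: 3.142 servings and 1.325 servings → $3.97.
orange + almonds with both tight: 1.93 servings and 1.821 servings → $2.41.
chicken breast + almonds: intersection lies outside the first quadrant.
So the least-cost plan costs $2.41.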